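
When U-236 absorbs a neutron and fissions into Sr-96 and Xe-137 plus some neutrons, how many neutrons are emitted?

4

Conserve mass number: 237 = 96 + 137 + k, so k = 237 − 233 = 4.
Check atomic number: 92 = 38 + 54 + 0 = 92. ✓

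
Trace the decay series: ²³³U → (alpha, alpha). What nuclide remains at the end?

Ra-225

Start: (A, Z) = (233, 92).
After α: (229, 90).
After α: (225, 88).
Z = 88 is radium.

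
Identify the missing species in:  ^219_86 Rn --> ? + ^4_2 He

Po-215

Conserve mass number: 219 = A + 4, so A = 215.
Conserve atomic number: 86 = Z + 2, so Z = 84.
Z = 84 is polonium, so the species is ^215_84 Po.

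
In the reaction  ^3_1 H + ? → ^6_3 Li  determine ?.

Conserve mass number: 3 + A = 6, so A = 3.
Conserve atomic number: 1 + Z = 3, so Z = 2.
Z = 2 is helium, so the species is ^3_2 He.

He-3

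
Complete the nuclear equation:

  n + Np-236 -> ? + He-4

Pa-233

Conserve mass number: 1 + 236 = A + 4, so A = 233.
Conserve atomic number: 0 + 93 = Z + 2, so Z = 91.
Z = 91 is protactinium, so the species is Pa-233.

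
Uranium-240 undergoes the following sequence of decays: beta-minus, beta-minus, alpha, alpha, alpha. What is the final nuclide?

Ra-228

Start: (A, Z) = (240, 92).
After β⁻: (240, 93).
After β⁻: (240, 94).
After α: (236, 92).
After α: (232, 90).
After α: (228, 88).
Z = 88 is radium.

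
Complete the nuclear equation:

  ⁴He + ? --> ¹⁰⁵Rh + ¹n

Conserve mass number: 4 + A = 105 + 1, so A = 102.
Conserve atomic number: 2 + Z = 45 + 0, so Z = 43.
Z = 43 is technetium, so the species is ¹⁰²Tc.

Tc-102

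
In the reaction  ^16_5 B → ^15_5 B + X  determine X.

neutron

Conserve mass number: 16 = 15 + A, so A = 1.
Conserve atomic number: 5 = 5 + Z, so Z = 0.
A = 1 and Z = 0 is ^1_0 n — a neutron.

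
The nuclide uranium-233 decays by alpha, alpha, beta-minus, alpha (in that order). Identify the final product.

Start: (A, Z) = (233, 92).
After α: (229, 90).
After α: (225, 88).
After β⁻: (225, 89).
After α: (221, 87).
Z = 87 is francium.

Fr-221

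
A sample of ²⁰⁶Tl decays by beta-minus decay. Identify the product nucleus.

Pb-206

Beta-minus decay: mass number changes by +0, atomic number by +1.
A: 206 = 206; Z: 81 + 1 = 82.
Z = 82 is lead, so the daughter is ²⁰⁶Pb.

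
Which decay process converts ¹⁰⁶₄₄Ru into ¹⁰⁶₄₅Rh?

ΔA = 106 − 106 = 0; ΔZ = 45 − 44 = +1.
A is unchanged and Z rises by 1 — a neutron has become a proton (β⁻ decay).

beta-minus decay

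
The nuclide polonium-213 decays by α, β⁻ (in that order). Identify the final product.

Bi-209

Start: (A, Z) = (213, 84).
After α: (209, 82).
After β⁻: (209, 83).
Z = 83 is bismuth.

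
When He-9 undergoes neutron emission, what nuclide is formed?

Neutron emission: mass number changes by -1, atomic number by +0.
A: 9 − 1 = 8; Z: 2 = 2.
Z = 2 is helium, so the daughter is He-8.

He-8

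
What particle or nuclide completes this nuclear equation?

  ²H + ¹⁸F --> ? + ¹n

Ne-19

Conserve mass number: 2 + 18 = A + 1, so A = 19.
Conserve atomic number: 1 + 9 = Z + 0, so Z = 10.
Z = 10 is neon, so the species is ¹⁹Ne.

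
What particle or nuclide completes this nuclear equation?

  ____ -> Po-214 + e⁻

Bi-214

Conserve mass number: A = 214 + 0, so A = 214.
Conserve atomic number: Z = 84 − 1, so Z = 83.
Z = 83 is bismuth, so the species is Bi-214.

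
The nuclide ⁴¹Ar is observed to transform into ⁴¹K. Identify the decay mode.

ΔA = 41 − 41 = 0; ΔZ = 19 − 18 = +1.
A is unchanged and Z rises by 1 — a neutron has become a proton (β⁻ decay).

beta-minus decay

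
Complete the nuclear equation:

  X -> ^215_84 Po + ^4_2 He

Rn-219

Conserve mass number: A = 215 + 4, so A = 219.
Conserve atomic number: Z = 84 + 2, so Z = 86.
Z = 86 is radon, so the species is ^219_86 Rn.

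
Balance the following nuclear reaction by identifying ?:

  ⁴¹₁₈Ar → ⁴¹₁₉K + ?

beta-minus particle

Conserve mass number: 41 = 41 + A, so A = 0.
Conserve atomic number: 18 = 19 + Z, so Z = -1.
A = 0 and Z = -1 is ⁰₋₁e — a beta-minus particle.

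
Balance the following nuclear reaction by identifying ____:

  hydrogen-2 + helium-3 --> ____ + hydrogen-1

He-4

Conserve mass number: 2 + 3 = A + 1, so A = 4.
Conserve atomic number: 1 + 2 = Z + 1, so Z = 2.
A = 4 and Z = 2 is helium-4 — an alpha particle.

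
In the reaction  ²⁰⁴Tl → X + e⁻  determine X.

Conserve mass number: 204 = A + 0, so A = 204.
Conserve atomic number: 81 = Z − 1, so Z = 82.
Z = 82 is lead, so the species is ²⁰⁴Pb.

Pb-204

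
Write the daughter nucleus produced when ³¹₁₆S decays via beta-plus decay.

Beta-plus decay: mass number changes by +0, atomic number by -1.
A: 31 = 31; Z: 16 − 1 = 15.
Z = 15 is phosphorus, so the daughter is ³¹₁₅P.

P-31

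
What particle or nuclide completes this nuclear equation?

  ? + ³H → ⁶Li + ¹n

Conserve mass number: A + 3 = 6 + 1, so A = 4.
Conserve atomic number: Z + 1 = 3 + 0, so Z = 2.
A = 4 and Z = 2 is ⁴He — an alpha particle.

alpha particle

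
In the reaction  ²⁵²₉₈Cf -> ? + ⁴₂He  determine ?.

Conserve mass number: 252 = A + 4, so A = 248.
Conserve atomic number: 98 = Z + 2, so Z = 96.
Z = 96 is curium, so the species is ²⁴⁸₉₆Cm.

Cm-248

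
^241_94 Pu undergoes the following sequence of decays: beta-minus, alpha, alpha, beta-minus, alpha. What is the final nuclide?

Start: (A, Z) = (241, 94).
After β⁻: (241, 95).
After α: (237, 93).
After α: (233, 91).
After β⁻: (233, 92).
After α: (229, 90).
Z = 90 is thorium.

Th-229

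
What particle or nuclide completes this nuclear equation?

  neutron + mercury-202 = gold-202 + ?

proton

Conserve mass number: 1 + 202 = 202 + A, so A = 1.
Conserve atomic number: 0 + 80 = 79 + Z, so Z = 1.
A = 1 and Z = 1 is hydrogen-1 — a proton.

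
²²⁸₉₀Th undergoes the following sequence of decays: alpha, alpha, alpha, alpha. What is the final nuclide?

Start: (A, Z) = (228, 90).
After α: (224, 88).
After α: (220, 86).
After α: (216, 84).
After α: (212, 82).
Z = 82 is lead.

Pb-212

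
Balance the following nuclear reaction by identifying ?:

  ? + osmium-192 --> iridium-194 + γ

Conserve mass number: A + 192 = 194 + 0, so A = 2.
Conserve atomic number: Z + 76 = 77 + 0, so Z = 1.
A = 2 and Z = 1 is hydrogen-2 — a deuteron.

deuteron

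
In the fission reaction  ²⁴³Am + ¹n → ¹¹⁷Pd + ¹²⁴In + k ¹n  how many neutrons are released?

Conserve mass number: 244 = 117 + 124 + k, so k = 244 − 241 = 3.
Check atomic number: 95 = 46 + 49 + 0 = 95. ✓

3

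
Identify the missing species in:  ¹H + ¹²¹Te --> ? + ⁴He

Sb-118

Conserve mass number: 1 + 121 = A + 4, so A = 118.
Conserve atomic number: 1 + 52 = Z + 2, so Z = 51.
Z = 51 is antimony, so the species is ¹¹⁸Sb.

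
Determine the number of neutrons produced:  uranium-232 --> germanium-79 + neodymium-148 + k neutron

5

Conserve mass number: 232 = 79 + 148 + k, so k = 232 − 227 = 5.
Check atomic number: 92 = 32 + 60 + 0 = 92. ✓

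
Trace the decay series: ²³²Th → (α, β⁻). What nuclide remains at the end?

Ac-228

Start: (A, Z) = (232, 90).
After α: (228, 88).
After β⁻: (228, 89).
Z = 89 is actinium.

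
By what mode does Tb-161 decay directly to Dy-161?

beta-minus decay

ΔA = 161 − 161 = 0; ΔZ = 66 − 65 = +1.
A is unchanged and Z rises by 1 — a neutron has become a proton (β⁻ decay).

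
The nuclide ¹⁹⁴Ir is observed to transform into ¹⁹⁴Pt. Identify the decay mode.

beta-minus decay

ΔA = 194 − 194 = 0; ΔZ = 78 − 77 = +1.
A is unchanged and Z rises by 1 — a neutron has become a proton (β⁻ decay).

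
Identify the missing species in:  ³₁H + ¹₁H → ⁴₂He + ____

gamma ray

Conserve mass number: 3 + 1 = 4 + A, so A = 0.
Conserve atomic number: 1 + 1 = 2 + Z, so Z = 0.
A = 0 and Z = 0 is ⁰₀γ — a gamma ray.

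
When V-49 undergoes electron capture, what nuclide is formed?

Electron capture: mass number changes by +0, atomic number by -1.
A: 49 = 49; Z: 23 − 1 = 22.
Z = 22 is titanium, so the daughter is Ti-49.

Ti-49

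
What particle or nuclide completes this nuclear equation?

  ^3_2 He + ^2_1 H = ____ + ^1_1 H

Conserve mass number: 3 + 2 = A + 1, so A = 4.
Conserve atomic number: 2 + 1 = Z + 1, so Z = 2.
A = 4 and Z = 2 is ^4_2 He — an alpha particle.

He-4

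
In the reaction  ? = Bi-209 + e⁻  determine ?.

Conserve mass number: A = 209 + 0, so A = 209.
Conserve atomic number: Z = 83 − 1, so Z = 82.
Z = 82 is lead, so the species is Pb-209.

Pb-209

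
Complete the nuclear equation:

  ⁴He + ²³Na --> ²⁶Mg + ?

proton

Conserve mass number: 4 + 23 = 26 + A, so A = 1.
Conserve atomic number: 2 + 11 = 12 + Z, so Z = 1.
A = 1 and Z = 1 is ¹H — a proton.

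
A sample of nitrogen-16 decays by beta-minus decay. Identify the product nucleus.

O-16

Beta-minus decay: mass number changes by +0, atomic number by +1.
A: 16 = 16; Z: 7 + 1 = 8.
Z = 8 is oxygen, so the daughter is oxygen-16.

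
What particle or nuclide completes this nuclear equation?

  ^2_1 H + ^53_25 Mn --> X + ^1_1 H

Mn-54

Conserve mass number: 2 + 53 = A + 1, so A = 54.
Conserve atomic number: 1 + 25 = Z + 1, so Z = 25.
Z = 25 is manganese, so the species is ^54_25 Mn.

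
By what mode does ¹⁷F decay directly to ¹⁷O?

ΔA = 17 − 17 = 0; ΔZ = 8 − 9 = -1.
A is unchanged and Z drops by 1 — a proton has become a neutron (β⁺ emission or electron capture).

beta-plus decay or electron capture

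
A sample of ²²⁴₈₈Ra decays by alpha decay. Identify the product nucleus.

Rn-220

Alpha decay: mass number changes by -4, atomic number by -2.
A: 224 − 4 = 220; Z: 88 − 2 = 86.
Z = 86 is radon, so the daughter is ²²⁰₈₆Rn.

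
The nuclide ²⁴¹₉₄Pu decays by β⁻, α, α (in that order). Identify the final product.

Start: (A, Z) = (241, 94).
After β⁻: (241, 95).
After α: (237, 93).
After α: (233, 91).
Z = 91 is protactinium.

Pa-233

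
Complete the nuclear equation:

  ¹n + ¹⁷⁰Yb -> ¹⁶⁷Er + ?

Conserve mass number: 1 + 170 = 167 + A, so A = 4.
Conserve atomic number: 0 + 70 = 68 + Z, so Z = 2.
A = 4 and Z = 2 is ⁴He — an alpha particle.

alpha particle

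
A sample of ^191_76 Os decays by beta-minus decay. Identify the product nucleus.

Beta-minus decay: mass number changes by +0, atomic number by +1.
A: 191 = 191; Z: 76 + 1 = 77.
Z = 77 is iridium, so the daughter is ^191_77 Ir.

Ir-191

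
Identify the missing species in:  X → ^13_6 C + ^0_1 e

Conserve mass number: A = 13 + 0, so A = 13.
Conserve atomic number: Z = 6 + 1, so Z = 7.
Z = 7 is nitrogen, so the species is ^13_7 N.

N-13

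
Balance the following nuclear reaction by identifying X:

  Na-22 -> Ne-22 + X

Conserve mass number: 22 = 22 + A, so A = 0.
Conserve atomic number: 11 = 10 + Z, so Z = 1.
A = 0 and Z = 1 is e⁺ — a positron.

positron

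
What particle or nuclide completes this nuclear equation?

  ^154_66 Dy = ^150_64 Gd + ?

alpha particle

Conserve mass number: 154 = 150 + A, so A = 4.
Conserve atomic number: 66 = 64 + Z, so Z = 2.
A = 4 and Z = 2 is ^4_2 He — an alpha particle.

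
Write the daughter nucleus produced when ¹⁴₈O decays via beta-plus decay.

N-14

Beta-plus decay: mass number changes by +0, atomic number by -1.
A: 14 = 14; Z: 8 − 1 = 7.
Z = 7 is nitrogen, so the daughter is ¹⁴₇N.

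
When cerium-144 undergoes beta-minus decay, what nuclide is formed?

Beta-minus decay: mass number changes by +0, atomic number by +1.
A: 144 = 144; Z: 58 + 1 = 59.
Z = 59 is praseodymium, so the daughter is praseodymium-144.

Pr-144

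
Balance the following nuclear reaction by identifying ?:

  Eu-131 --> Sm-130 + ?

Conserve mass number: 131 = 130 + A, so A = 1.
Conserve atomic number: 63 = 62 + Z, so Z = 1.
A = 1 and Z = 1 is H-1 — a proton.

proton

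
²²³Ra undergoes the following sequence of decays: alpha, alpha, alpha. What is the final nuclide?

Pb-211

Start: (A, Z) = (223, 88).
After α: (219, 86).
After α: (215, 84).
After α: (211, 82).
Z = 82 is lead.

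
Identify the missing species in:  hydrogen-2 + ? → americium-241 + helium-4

Cm-243

Conserve mass number: 2 + A = 241 + 4, so A = 243.
Conserve atomic number: 1 + Z = 95 + 2, so Z = 96.
Z = 96 is curium, so the species is curium-243.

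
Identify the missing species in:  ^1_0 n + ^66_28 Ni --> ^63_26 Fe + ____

alpha particle

Conserve mass number: 1 + 66 = 63 + A, so A = 4.
Conserve atomic number: 0 + 28 = 26 + Z, so Z = 2.
A = 4 and Z = 2 is ^4_2 He — an alpha particle.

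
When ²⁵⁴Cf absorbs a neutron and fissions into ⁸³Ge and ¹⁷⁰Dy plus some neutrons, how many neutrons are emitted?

Conserve mass number: 255 = 83 + 170 + k, so k = 255 − 253 = 2.
Check atomic number: 98 = 32 + 66 + 0 = 98. ✓

2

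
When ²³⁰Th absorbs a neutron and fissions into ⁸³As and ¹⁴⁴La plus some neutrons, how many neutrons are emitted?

4

Conserve mass number: 231 = 83 + 144 + k, so k = 231 − 227 = 4.
Check atomic number: 90 = 33 + 57 + 0 = 90. ✓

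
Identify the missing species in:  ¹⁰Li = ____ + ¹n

Li-9

Conserve mass number: 10 = A + 1, so A = 9.
Conserve atomic number: 3 = Z + 0, so Z = 3.
Z = 3 is lithium, so the species is ⁹Li.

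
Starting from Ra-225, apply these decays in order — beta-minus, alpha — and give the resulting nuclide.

Fr-221

Start: (A, Z) = (225, 88).
After β⁻: (225, 89).
After α: (221, 87).
Z = 87 is francium.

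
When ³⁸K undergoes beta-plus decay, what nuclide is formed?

Ar-38

Beta-plus decay: mass number changes by +0, atomic number by -1.
A: 38 = 38; Z: 19 − 1 = 18.
Z = 18 is argon, so the daughter is ³⁸Ar.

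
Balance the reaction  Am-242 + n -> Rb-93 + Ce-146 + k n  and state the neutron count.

Conserve mass number: 243 = 93 + 146 + k, so k = 243 − 239 = 4.
Check atomic number: 95 = 37 + 58 + 0 = 95. ✓

4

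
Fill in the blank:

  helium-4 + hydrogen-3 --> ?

Li-7

Conserve mass number: 4 + 3 = A, so A = 7.
Conserve atomic number: 2 + 1 = Z, so Z = 3.
Z = 3 is lithium, so the species is lithium-7.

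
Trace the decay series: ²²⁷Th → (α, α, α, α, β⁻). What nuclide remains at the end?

Start: (A, Z) = (227, 90).
After α: (223, 88).
After α: (219, 86).
After α: (215, 84).
After α: (211, 82).
After β⁻: (211, 83).
Z = 83 is bismuth.

Bi-211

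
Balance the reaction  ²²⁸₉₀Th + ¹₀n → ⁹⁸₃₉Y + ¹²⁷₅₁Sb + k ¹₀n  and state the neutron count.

4

Conserve mass number: 229 = 98 + 127 + k, so k = 229 − 225 = 4.
Check atomic number: 90 = 39 + 51 + 0 = 90. ✓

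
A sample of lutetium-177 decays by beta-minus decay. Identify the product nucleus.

Hf-177

Beta-minus decay: mass number changes by +0, atomic number by +1.
A: 177 = 177; Z: 71 + 1 = 72.
Z = 72 is hafnium, so the daughter is hafnium-177.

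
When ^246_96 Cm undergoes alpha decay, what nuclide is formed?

Alpha decay: mass number changes by -4, atomic number by -2.
A: 246 − 4 = 242; Z: 96 − 2 = 94.
Z = 94 is plutonium, so the daughter is ^242_94 Pu.

Pu-242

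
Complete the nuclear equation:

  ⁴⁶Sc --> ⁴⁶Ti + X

Conserve mass number: 46 = 46 + A, so A = 0.
Conserve atomic number: 21 = 22 + Z, so Z = -1.
A = 0 and Z = -1 is e⁻ — a beta-minus particle.

beta-minus particle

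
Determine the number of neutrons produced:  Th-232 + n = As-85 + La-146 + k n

Conserve mass number: 233 = 85 + 146 + k, so k = 233 − 231 = 2.
Check atomic number: 90 = 33 + 57 + 0 = 90. ✓

2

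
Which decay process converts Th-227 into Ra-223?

alpha decay

ΔA = 223 − 227 = -4; ΔZ = 88 − 90 = -2.
A drops by 4 and Z drops by 2 — the signature of alpha emission.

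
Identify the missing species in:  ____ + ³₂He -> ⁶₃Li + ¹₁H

Conserve mass number: A + 3 = 6 + 1, so A = 4.
Conserve atomic number: Z + 2 = 3 + 1, so Z = 2.
A = 4 and Z = 2 is ⁴₂He — an alpha particle.

alpha particle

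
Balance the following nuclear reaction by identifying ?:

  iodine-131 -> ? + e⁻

Conserve mass number: 131 = A + 0, so A = 131.
Conserve atomic number: 53 = Z − 1, so Z = 54.
Z = 54 is xenon, so the species is xenon-131.

Xe-131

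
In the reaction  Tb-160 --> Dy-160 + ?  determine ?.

Conserve mass number: 160 = 160 + A, so A = 0.
Conserve atomic number: 65 = 66 + Z, so Z = -1.
A = 0 and Z = -1 is e⁻ — a beta-minus particle.

beta-minus particle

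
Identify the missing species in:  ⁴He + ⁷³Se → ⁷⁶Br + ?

Conserve mass number: 4 + 73 = 76 + A, so A = 1.
Conserve atomic number: 2 + 34 = 35 + Z, so Z = 1.
A = 1 and Z = 1 is ¹H — a proton.

proton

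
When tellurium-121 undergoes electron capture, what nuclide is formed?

Sb-121

Electron capture: mass number changes by +0, atomic number by -1.
A: 121 = 121; Z: 52 − 1 = 51.
Z = 51 is antimony, so the daughter is antimony-121.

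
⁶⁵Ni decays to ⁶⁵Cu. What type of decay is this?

ΔA = 65 − 65 = 0; ΔZ = 29 − 28 = +1.
A is unchanged and Z rises by 1 — a neutron has become a proton (β⁻ decay).

beta-minus decay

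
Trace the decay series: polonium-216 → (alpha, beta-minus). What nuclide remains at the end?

Start: (A, Z) = (216, 84).
After α: (212, 82).
After β⁻: (212, 83).
Z = 83 is bismuth.

Bi-212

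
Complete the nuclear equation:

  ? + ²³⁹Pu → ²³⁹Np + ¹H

Conserve mass number: A + 239 = 239 + 1, so A = 1.
Conserve atomic number: Z + 94 = 93 + 1, so Z = 0.
A = 1 and Z = 0 is ¹n — a neutron.

neutron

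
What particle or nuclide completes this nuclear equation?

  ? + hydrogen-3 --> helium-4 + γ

Conserve mass number: A + 3 = 4 + 0, so A = 1.
Conserve atomic number: Z + 1 = 2 + 0, so Z = 1.
A = 1 and Z = 1 is hydrogen-1 — a proton.

proton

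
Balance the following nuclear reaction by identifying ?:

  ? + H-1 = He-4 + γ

Conserve mass number: A + 1 = 4 + 0, so A = 3.
Conserve atomic number: Z + 1 = 2 + 0, so Z = 1.
A = 3 and Z = 1 is H-3 — a triton.

triton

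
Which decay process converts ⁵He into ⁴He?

neutron emission

ΔA = 4 − 5 = -1; ΔZ = 2 − 2 = +0.
A drops by 1 with Z unchanged — a neutron was emitted.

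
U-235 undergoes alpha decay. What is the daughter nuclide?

Alpha decay: mass number changes by -4, atomic number by -2.
A: 235 − 4 = 231; Z: 92 − 2 = 90.
Z = 90 is thorium, so the daughter is Th-231.

Th-231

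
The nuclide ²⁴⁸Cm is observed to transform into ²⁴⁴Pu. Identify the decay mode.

alpha decay

ΔA = 244 − 248 = -4; ΔZ = 94 − 96 = -2.
A drops by 4 and Z drops by 2 — the signature of alpha emission.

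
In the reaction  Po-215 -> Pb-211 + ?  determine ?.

Conserve mass number: 215 = 211 + A, so A = 4.
Conserve atomic number: 84 = 82 + Z, so Z = 2.
A = 4 and Z = 2 is He-4 — an alpha particle.

alpha particle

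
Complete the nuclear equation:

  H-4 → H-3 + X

neutron

Conserve mass number: 4 = 3 + A, so A = 1.
Conserve atomic number: 1 = 1 + Z, so Z = 0.
A = 1 and Z = 0 is n — a neutron.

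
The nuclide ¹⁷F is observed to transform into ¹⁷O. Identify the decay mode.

beta-plus decay or electron capture

ΔA = 17 − 17 = 0; ΔZ = 8 − 9 = -1.
A is unchanged and Z drops by 1 — a proton has become a neutron (β⁺ emission or electron capture).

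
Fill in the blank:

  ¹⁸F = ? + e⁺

Conserve mass number: 18 = A + 0, so A = 18.
Conserve atomic number: 9 = Z + 1, so Z = 8.
Z = 8 is oxygen, so the species is ¹⁸O.

O-18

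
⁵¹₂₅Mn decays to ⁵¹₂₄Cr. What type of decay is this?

beta-plus decay or electron capture

ΔA = 51 − 51 = 0; ΔZ = 24 − 25 = -1.
A is unchanged and Z drops by 1 — a proton has become a neutron (β⁺ emission or electron capture).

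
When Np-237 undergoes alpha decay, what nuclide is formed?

Alpha decay: mass number changes by -4, atomic number by -2.
A: 237 − 4 = 233; Z: 93 − 2 = 91.
Z = 91 is protactinium, so the daughter is Pa-233.

Pa-233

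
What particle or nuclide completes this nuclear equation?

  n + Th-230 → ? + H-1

Ac-230

Conserve mass number: 1 + 230 = A + 1, so A = 230.
Conserve atomic number: 0 + 90 = Z + 1, so Z = 89.
Z = 89 is actinium, so the species is Ac-230.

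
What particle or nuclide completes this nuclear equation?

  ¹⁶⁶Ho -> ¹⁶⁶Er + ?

Conserve mass number: 166 = 166 + A, so A = 0.
Conserve atomic number: 67 = 68 + Z, so Z = -1.
A = 0 and Z = -1 is e⁻ — a beta-minus particle.

beta-minus particle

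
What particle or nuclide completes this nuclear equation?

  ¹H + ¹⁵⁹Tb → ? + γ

Conserve mass number: 1 + 159 = A + 0, so A = 160.
Conserve atomic number: 1 + 65 = Z + 0, so Z = 66.
Z = 66 is dysprosium, so the species is ¹⁶⁰Dy.

Dy-160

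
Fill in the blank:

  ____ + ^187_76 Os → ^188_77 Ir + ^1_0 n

Conserve mass number: A + 187 = 188 + 1, so A = 2.
Conserve atomic number: Z + 76 = 77 + 0, so Z = 1.
A = 2 and Z = 1 is ^2_1 H — a deuteron.

deuteron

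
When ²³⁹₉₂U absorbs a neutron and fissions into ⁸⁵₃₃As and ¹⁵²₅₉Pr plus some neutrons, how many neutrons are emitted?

Conserve mass number: 240 = 85 + 152 + k, so k = 240 − 237 = 3.
Check atomic number: 92 = 33 + 59 + 0 = 92. ✓

3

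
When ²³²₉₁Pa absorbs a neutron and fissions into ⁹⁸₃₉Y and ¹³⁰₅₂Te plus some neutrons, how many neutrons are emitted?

5

Conserve mass number: 233 = 98 + 130 + k, so k = 233 − 228 = 5.
Check atomic number: 91 = 39 + 52 + 0 = 91. ✓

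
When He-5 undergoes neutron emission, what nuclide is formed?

Neutron emission: mass number changes by -1, atomic number by +0.
A: 5 − 1 = 4; Z: 2 = 2.
Z = 2 is helium, so the daughter is He-4.

He-4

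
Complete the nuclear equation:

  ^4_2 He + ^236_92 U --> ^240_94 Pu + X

Conserve mass number: 4 + 236 = 240 + A, so A = 0.
Conserve atomic number: 2 + 92 = 94 + Z, so Z = 0.
A = 0 and Z = 0 is ^0_0 γ — a gamma ray.

gamma ray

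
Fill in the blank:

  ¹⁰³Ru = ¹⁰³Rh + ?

Conserve mass number: 103 = 103 + A, so A = 0.
Conserve atomic number: 44 = 45 + Z, so Z = -1.
A = 0 and Z = -1 is e⁻ — a beta-minus particle.

beta-minus particle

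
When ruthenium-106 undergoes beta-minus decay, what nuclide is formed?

Beta-minus decay: mass number changes by +0, atomic number by +1.
A: 106 = 106; Z: 44 + 1 = 45.
Z = 45 is rhodium, so the daughter is rhodium-106.

Rh-106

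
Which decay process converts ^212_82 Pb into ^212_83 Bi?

beta-minus decay

ΔA = 212 − 212 = 0; ΔZ = 83 − 82 = +1.
A is unchanged and Z rises by 1 — a neutron has become a proton (β⁻ decay).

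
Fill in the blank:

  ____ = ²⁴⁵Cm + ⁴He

Cf-249

Conserve mass number: A = 245 + 4, so A = 249.
Conserve atomic number: Z = 96 + 2, so Z = 98.
Z = 98 is californium, so the species is ²⁴⁹Cf.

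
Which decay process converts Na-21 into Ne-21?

beta-plus decay or electron capture

ΔA = 21 − 21 = 0; ΔZ = 10 − 11 = -1.
A is unchanged and Z drops by 1 — a proton has become a neutron (β⁺ emission or electron capture).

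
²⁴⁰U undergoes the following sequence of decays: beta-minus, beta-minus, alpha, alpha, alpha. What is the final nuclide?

Start: (A, Z) = (240, 92).
After β⁻: (240, 93).
After β⁻: (240, 94).
After α: (236, 92).
After α: (232, 90).
After α: (228, 88).
Z = 88 is radium.

Ra-228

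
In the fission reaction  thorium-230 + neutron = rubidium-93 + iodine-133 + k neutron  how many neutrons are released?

Conserve mass number: 231 = 93 + 133 + k, so k = 231 − 226 = 5.
Check atomic number: 90 = 37 + 53 + 0 = 90. ✓

5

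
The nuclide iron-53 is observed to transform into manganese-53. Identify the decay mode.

ΔA = 53 − 53 = 0; ΔZ = 25 − 26 = -1.
A is unchanged and Z drops by 1 — a proton has become a neutron (β⁺ emission or electron capture).

beta-plus decay or electron capture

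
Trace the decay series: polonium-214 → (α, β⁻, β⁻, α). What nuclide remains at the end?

Start: (A, Z) = (214, 84).
After α: (210, 82).
After β⁻: (210, 83).
After β⁻: (210, 84).
After α: (206, 82).
Z = 82 is lead.

Pb-206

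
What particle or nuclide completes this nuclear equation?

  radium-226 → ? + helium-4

Conserve mass number: 226 = A + 4, so A = 222.
Conserve atomic number: 88 = Z + 2, so Z = 86.
Z = 86 is radon, so the species is radon-222.

Rn-222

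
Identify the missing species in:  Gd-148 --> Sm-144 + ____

alpha particle

Conserve mass number: 148 = 144 + A, so A = 4.
Conserve atomic number: 64 = 62 + Z, so Z = 2.
A = 4 and Z = 2 is He-4 — an alpha particle.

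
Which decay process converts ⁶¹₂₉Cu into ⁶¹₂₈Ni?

beta-plus decay or electron capture

ΔA = 61 − 61 = 0; ΔZ = 28 − 29 = -1.
A is unchanged and Z drops by 1 — a proton has become a neutron (β⁺ emission or electron capture).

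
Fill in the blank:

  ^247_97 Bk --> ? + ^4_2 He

Conserve mass number: 247 = A + 4, so A = 243.
Conserve atomic number: 97 = Z + 2, so Z = 95.
Z = 95 is americium, so the species is ^243_95 Am.

Am-243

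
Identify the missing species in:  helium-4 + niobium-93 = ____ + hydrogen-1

Mo-96

Conserve mass number: 4 + 93 = A + 1, so A = 96.
Conserve atomic number: 2 + 41 = Z + 1, so Z = 42.
Z = 42 is molybdenum, so the species is molybdenum-96.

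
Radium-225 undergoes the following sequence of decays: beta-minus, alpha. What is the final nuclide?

Start: (A, Z) = (225, 88).
After β⁻: (225, 89).
After α: (221, 87).
Z = 87 is francium.

Fr-221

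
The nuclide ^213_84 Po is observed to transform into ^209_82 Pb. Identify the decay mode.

alpha decay

ΔA = 209 − 213 = -4; ΔZ = 82 − 84 = -2.
A drops by 4 and Z drops by 2 — the signature of alpha emission.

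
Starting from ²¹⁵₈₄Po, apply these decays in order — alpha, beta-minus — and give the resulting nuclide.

Bi-211

Start: (A, Z) = (215, 84).
After α: (211, 82).
After β⁻: (211, 83).
Z = 83 is bismuth.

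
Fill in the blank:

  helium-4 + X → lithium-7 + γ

Conserve mass number: 4 + A = 7 + 0, so A = 3.
Conserve atomic number: 2 + Z = 3 + 0, so Z = 1.
A = 3 and Z = 1 is hydrogen-3 — a triton.

triton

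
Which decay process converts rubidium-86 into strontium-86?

beta-minus decay

ΔA = 86 − 86 = 0; ΔZ = 38 − 37 = +1.
A is unchanged and Z rises by 1 — a neutron has become a proton (β⁻ decay).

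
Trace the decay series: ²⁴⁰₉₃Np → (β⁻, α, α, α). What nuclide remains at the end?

Ra-228

Start: (A, Z) = (240, 93).
After β⁻: (240, 94).
After α: (236, 92).
After α: (232, 90).
After α: (228, 88).
Z = 88 is radium.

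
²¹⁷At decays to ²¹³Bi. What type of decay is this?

alpha decay

ΔA = 213 − 217 = -4; ΔZ = 83 − 85 = -2.
A drops by 4 and Z drops by 2 — the signature of alpha emission.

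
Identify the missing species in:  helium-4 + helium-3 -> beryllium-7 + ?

Conserve mass number: 4 + 3 = 7 + A, so A = 0.
Conserve atomic number: 2 + 2 = 4 + Z, so Z = 0.
A = 0 and Z = 0 is γ — a gamma ray.

gamma ray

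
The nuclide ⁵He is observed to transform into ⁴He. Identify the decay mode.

ΔA = 4 − 5 = -1; ΔZ = 2 − 2 = +0.
A drops by 1 with Z unchanged — a neutron was emitted.

neutron emission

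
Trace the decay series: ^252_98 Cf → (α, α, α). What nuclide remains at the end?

Start: (A, Z) = (252, 98).
After α: (248, 96).
After α: (244, 94).
After α: (240, 92).
Z = 92 is uranium.

U-240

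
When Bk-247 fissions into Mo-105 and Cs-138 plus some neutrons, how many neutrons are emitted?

Conserve mass number: 247 = 105 + 138 + k, so k = 247 − 243 = 4.
Check atomic number: 97 = 42 + 55 + 0 = 97. ✓

4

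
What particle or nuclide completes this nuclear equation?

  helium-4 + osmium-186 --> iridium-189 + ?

Conserve mass number: 4 + 186 = 189 + A, so A = 1.
Conserve atomic number: 2 + 76 = 77 + Z, so Z = 1.
A = 1 and Z = 1 is hydrogen-1 — a proton.

proton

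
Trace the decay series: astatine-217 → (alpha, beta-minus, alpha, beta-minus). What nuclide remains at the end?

Start: (A, Z) = (217, 85).
After α: (213, 83).
After β⁻: (213, 84).
After α: (209, 82).
After β⁻: (209, 83).
Z = 83 is bismuth.

Bi-209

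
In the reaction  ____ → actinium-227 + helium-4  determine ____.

Conserve mass number: A = 227 + 4, so A = 231.
Conserve atomic number: Z = 89 + 2, so Z = 91.
Z = 91 is protactinium, so the species is protactinium-231.

Pa-231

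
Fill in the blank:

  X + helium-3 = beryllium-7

Conserve mass number: A + 3 = 7, so A = 4.
Conserve atomic number: Z + 2 = 4, so Z = 2.
A = 4 and Z = 2 is helium-4 — an alpha particle.

alpha particle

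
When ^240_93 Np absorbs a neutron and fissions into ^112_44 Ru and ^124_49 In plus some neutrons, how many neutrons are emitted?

Conserve mass number: 241 = 112 + 124 + k, so k = 241 − 236 = 5.
Check atomic number: 93 = 44 + 49 + 0 = 93. ✓

5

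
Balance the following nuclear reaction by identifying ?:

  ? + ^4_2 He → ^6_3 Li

Conserve mass number: A + 4 = 6, so A = 2.
Conserve atomic number: Z + 2 = 3, so Z = 1.
A = 2 and Z = 1 is ^2_1 H — a deuteron.

deuteron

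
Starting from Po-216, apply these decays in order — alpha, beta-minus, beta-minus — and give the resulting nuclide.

Start: (A, Z) = (216, 84).
After α: (212, 82).
After β⁻: (212, 83).
After β⁻: (212, 84).
Z = 84 is polonium.

Po-212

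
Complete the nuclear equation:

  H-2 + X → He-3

proton

Conserve mass number: 2 + A = 3, so A = 1.
Conserve atomic number: 1 + Z = 2, so Z = 1.
A = 1 and Z = 1 is H-1 — a proton.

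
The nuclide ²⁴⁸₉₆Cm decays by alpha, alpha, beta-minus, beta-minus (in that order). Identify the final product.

Pu-240

Start: (A, Z) = (248, 96).
After α: (244, 94).
After α: (240, 92).
After β⁻: (240, 93).
After β⁻: (240, 94).
Z = 94 is plutonium.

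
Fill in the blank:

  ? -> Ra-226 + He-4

Th-230

Conserve mass number: A = 226 + 4, so A = 230.
Conserve atomic number: Z = 88 + 2, so Z = 90.
Z = 90 is thorium, so the species is Th-230.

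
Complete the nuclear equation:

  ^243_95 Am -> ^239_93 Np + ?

Conserve mass number: 243 = 239 + A, so A = 4.
Conserve atomic number: 95 = 93 + Z, so Z = 2.
A = 4 and Z = 2 is ^4_2 He — an alpha particle.

alpha particle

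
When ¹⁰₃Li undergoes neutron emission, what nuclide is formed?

Neutron emission: mass number changes by -1, atomic number by +0.
A: 10 − 1 = 9; Z: 3 = 3.
Z = 3 is lithium, so the daughter is ⁹₃Li.

Li-9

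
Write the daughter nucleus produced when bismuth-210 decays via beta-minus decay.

Beta-minus decay: mass number changes by +0, atomic number by +1.
A: 210 = 210; Z: 83 + 1 = 84.
Z = 84 is polonium, so the daughter is polonium-210.

Po-210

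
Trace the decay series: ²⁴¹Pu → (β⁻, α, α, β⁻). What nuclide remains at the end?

U-233

Start: (A, Z) = (241, 94).
After β⁻: (241, 95).
After α: (237, 93).
After α: (233, 91).
After β⁻: (233, 92).
Z = 92 is uranium.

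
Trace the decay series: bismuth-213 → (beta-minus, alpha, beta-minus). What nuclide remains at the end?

Bi-209

Start: (A, Z) = (213, 83).
After β⁻: (213, 84).
After α: (209, 82).
After β⁻: (209, 83).
Z = 83 is bismuth.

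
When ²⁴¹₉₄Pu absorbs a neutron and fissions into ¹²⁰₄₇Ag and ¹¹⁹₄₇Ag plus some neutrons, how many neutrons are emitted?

3

Conserve mass number: 242 = 120 + 119 + k, so k = 242 − 239 = 3.
Check atomic number: 94 = 47 + 47 + 0 = 94. ✓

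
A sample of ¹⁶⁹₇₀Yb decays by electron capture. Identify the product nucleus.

Tm-169

Electron capture: mass number changes by +0, atomic number by -1.
A: 169 = 169; Z: 70 − 1 = 69.
Z = 69 is thulium, so the daughter is ¹⁶⁹₆₉Tm.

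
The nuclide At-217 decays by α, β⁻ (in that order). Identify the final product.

Start: (A, Z) = (217, 85).
After α: (213, 83).
After β⁻: (213, 84).
Z = 84 is polonium.

Po-213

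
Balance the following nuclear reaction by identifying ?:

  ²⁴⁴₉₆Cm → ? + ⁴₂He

Pu-240

Conserve mass number: 244 = A + 4, so A = 240.
Conserve atomic number: 96 = Z + 2, so Z = 94.
Z = 94 is plutonium, so the species is ²⁴⁰₉₄Pu.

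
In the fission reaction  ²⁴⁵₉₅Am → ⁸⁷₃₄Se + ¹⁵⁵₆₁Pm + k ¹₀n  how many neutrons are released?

Conserve mass number: 245 = 87 + 155 + k, so k = 245 − 242 = 3.
Check atomic number: 95 = 34 + 61 + 0 = 95. ✓

3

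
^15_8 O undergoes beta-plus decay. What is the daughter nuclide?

N-15

Beta-plus decay: mass number changes by +0, atomic number by -1.
A: 15 = 15; Z: 8 − 1 = 7.
Z = 7 is nitrogen, so the daughter is ^15_7 N.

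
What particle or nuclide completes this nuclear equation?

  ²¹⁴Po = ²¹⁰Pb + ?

alpha particle

Conserve mass number: 214 = 210 + A, so A = 4.
Conserve atomic number: 84 = 82 + Z, so Z = 2.
A = 4 and Z = 2 is ⁴He — an alpha particle.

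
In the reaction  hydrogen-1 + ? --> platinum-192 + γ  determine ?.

Ir-191

Conserve mass number: 1 + A = 192 + 0, so A = 191.
Conserve atomic number: 1 + Z = 78 + 0, so Z = 77.
Z = 77 is iridium, so the species is iridium-191.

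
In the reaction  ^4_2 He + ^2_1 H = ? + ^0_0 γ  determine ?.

Conserve mass number: 4 + 2 = A + 0, so A = 6.
Conserve atomic number: 2 + 1 = Z + 0, so Z = 3.
Z = 3 is lithium, so the species is ^6_3 Li.

Li-6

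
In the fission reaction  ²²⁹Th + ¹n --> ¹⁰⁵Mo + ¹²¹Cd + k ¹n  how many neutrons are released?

Conserve mass number: 230 = 105 + 121 + k, so k = 230 − 226 = 4.
Check atomic number: 90 = 42 + 48 + 0 = 90. ✓

4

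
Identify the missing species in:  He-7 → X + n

Conserve mass number: 7 = A + 1, so A = 6.
Conserve atomic number: 2 = Z + 0, so Z = 2.
Z = 2 is helium, so the species is He-6.

He-6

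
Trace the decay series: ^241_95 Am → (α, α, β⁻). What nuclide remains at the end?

U-233

Start: (A, Z) = (241, 95).
After α: (237, 93).
After α: (233, 91).
After β⁻: (233, 92).
Z = 92 is uranium.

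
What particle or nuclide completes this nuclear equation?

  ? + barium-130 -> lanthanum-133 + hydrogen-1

alpha particle

Conserve mass number: A + 130 = 133 + 1, so A = 4.
Conserve atomic number: Z + 56 = 57 + 1, so Z = 2.
A = 4 and Z = 2 is helium-4 — an alpha particle.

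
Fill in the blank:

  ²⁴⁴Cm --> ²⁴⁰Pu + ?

alpha particle

Conserve mass number: 244 = 240 + A, so A = 4.
Conserve atomic number: 96 = 94 + Z, so Z = 2.
A = 4 and Z = 2 is ⁴He — an alpha particle.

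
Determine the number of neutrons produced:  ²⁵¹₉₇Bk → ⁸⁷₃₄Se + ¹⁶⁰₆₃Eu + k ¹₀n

Conserve mass number: 251 = 87 + 160 + k, so k = 251 − 247 = 4.
Check atomic number: 97 = 34 + 63 + 0 = 97. ✓

4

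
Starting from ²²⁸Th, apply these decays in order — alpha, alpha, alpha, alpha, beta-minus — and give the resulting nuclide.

Bi-212

Start: (A, Z) = (228, 90).
After α: (224, 88).
After α: (220, 86).
After α: (216, 84).
After α: (212, 82).
After β⁻: (212, 83).
Z = 83 is bismuth.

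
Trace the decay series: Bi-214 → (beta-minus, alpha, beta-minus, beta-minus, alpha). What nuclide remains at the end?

Pb-206

Start: (A, Z) = (214, 83).
After β⁻: (214, 84).
After α: (210, 82).
After β⁻: (210, 83).
After β⁻: (210, 84).
After α: (206, 82).
Z = 82 is lead.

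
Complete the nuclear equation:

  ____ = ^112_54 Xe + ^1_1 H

Conserve mass number: A = 112 + 1, so A = 113.
Conserve atomic number: Z = 54 + 1, so Z = 55.
Z = 55 is caesium, so the species is ^113_55 Cs.

Cs-113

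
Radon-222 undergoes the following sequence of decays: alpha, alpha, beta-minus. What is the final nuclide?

Bi-214

Start: (A, Z) = (222, 86).
After α: (218, 84).
After α: (214, 82).
After β⁻: (214, 83).
Z = 83 is bismuth.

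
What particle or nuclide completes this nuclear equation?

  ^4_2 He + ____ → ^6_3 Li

Conserve mass number: 4 + A = 6, so A = 2.
Conserve atomic number: 2 + Z = 3, so Z = 1.
A = 2 and Z = 1 is ^2_1 H — a deuteron.

deuteron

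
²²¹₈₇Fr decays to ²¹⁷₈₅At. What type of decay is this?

alpha decay

ΔA = 217 − 221 = -4; ΔZ = 85 − 87 = -2.
A drops by 4 and Z drops by 2 — the signature of alpha emission.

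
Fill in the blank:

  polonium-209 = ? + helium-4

Conserve mass number: 209 = A + 4, so A = 205.
Conserve atomic number: 84 = Z + 2, so Z = 82.
Z = 82 is lead, so the species is lead-205.

Pb-205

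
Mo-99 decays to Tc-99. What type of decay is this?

ΔA = 99 − 99 = 0; ΔZ = 43 − 42 = +1.
A is unchanged and Z rises by 1 — a neutron has become a proton (β⁻ decay).

beta-minus decay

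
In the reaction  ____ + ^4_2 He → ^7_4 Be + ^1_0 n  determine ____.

Conserve mass number: A + 4 = 7 + 1, so A = 4.
Conserve atomic number: Z + 2 = 4 + 0, so Z = 2.
A = 4 and Z = 2 is ^4_2 He — an alpha particle.

alpha particle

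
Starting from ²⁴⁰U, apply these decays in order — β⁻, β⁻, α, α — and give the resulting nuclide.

Start: (A, Z) = (240, 92).
After β⁻: (240, 93).
After β⁻: (240, 94).
After α: (236, 92).
After α: (232, 90).
Z = 90 is thorium.

Th-232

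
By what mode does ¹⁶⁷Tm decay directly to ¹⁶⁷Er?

beta-plus decay or electron capture

ΔA = 167 − 167 = 0; ΔZ = 68 − 69 = -1.
A is unchanged and Z drops by 1 — a proton has become a neutron (β⁺ emission or electron capture).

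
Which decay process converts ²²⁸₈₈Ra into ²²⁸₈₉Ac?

ΔA = 228 − 228 = 0; ΔZ = 89 − 88 = +1.
A is unchanged and Z rises by 1 — a neutron has become a proton (β⁻ decay).

beta-minus decay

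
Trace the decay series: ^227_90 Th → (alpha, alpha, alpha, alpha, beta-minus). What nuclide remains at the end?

Start: (A, Z) = (227, 90).
After α: (223, 88).
After α: (219, 86).
After α: (215, 84).
After α: (211, 82).
After β⁻: (211, 83).
Z = 83 is bismuth.

Bi-211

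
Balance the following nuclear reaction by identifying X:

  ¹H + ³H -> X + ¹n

He-3

Conserve mass number: 1 + 3 = A + 1, so A = 3.
Conserve atomic number: 1 + 1 = Z + 0, so Z = 2.
Z = 2 is helium, so the species is ³He.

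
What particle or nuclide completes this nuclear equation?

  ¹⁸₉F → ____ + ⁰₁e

Conserve mass number: 18 = A + 0, so A = 18.
Conserve atomic number: 9 = Z + 1, so Z = 8.
Z = 8 is oxygen, so the species is ¹⁸₈O.

O-18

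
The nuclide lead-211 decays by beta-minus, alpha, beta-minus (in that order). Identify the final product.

Pb-207

Start: (A, Z) = (211, 82).
After β⁻: (211, 83).
After α: (207, 81).
After β⁻: (207, 82).
Z = 82 is lead.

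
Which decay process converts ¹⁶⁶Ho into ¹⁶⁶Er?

beta-minus decay

ΔA = 166 − 166 = 0; ΔZ = 68 − 67 = +1.
A is unchanged and Z rises by 1 — a neutron has become a proton (β⁻ decay).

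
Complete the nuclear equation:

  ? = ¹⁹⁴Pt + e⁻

Ir-194

Conserve mass number: A = 194 + 0, so A = 194.
Conserve atomic number: Z = 78 − 1, so Z = 77.
Z = 77 is iridium, so the species is ¹⁹⁴Ir.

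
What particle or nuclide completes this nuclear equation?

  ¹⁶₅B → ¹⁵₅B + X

neutron

Conserve mass number: 16 = 15 + A, so A = 1.
Conserve atomic number: 5 = 5 + Z, so Z = 0.
A = 1 and Z = 0 is ¹₀n — a neutron.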